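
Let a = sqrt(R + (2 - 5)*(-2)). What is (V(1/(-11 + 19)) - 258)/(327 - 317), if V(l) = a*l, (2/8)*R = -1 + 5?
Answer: -129/5 + sqrt(22)/80 ≈ -25.741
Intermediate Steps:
R = 16 (R = 4*(-1 + 5) = 4*4 = 16)
a = sqrt(22) (a = sqrt(16 + (2 - 5)*(-2)) = sqrt(16 - 3*(-2)) = sqrt(16 + 6) = sqrt(22) ≈ 4.6904)
V(l) = l*sqrt(22) (V(l) = sqrt(22)*l = l*sqrt(22))
(V(1/(-11 + 19)) - 258)/(327 - 317) = (sqrt(22)/(-11 + 19) - 258)/(327 - 317) = (sqrt(22)/8 - 258)/10 = (sqrt(22)/8 - 258)*(1/10) = (-258 + sqrt(22)/8)*(1/10) = -129/5 + sqrt(22)/80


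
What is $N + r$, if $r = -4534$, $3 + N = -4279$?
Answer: $-8816$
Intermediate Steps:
$N = -4282$ ($N = -3 - 4279 = -4282$)
$N + r = -4282 - 4534 = -8816$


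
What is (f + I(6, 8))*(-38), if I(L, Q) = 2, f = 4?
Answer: -228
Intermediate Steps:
(f + I(6, 8))*(-38) = (4 + 2)*(-38) = 6*(-38) = -228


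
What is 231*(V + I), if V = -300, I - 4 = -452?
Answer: -172788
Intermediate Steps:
I = -448 (I = 4 - 452 = -448)
231*(V + I) = 231*(-300 - 448) = 231*(-748) = -172788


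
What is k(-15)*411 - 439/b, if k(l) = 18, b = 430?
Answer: 3180701/430 ≈ 7397.0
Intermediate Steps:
k(-15)*411 - 439/b = 18*411 - 439/430 = 7398 - 439*1/430 = 7398 - 439/430 = 3180701/430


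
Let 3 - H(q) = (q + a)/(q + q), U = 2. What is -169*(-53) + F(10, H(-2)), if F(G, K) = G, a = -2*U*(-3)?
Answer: 8967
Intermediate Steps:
a = 12 (a = -2*2*(-3) = -4*(-3) = 12)
H(q) = 3 - (12 + q)/(2*q) (H(q) = 3 - (q + 12)/(q + q) = 3 - (12 + q)/(2*q))
-169*(-53) + F(10, H(-2)) = -169*(-53) + 10 = 8957 + 10 = 8967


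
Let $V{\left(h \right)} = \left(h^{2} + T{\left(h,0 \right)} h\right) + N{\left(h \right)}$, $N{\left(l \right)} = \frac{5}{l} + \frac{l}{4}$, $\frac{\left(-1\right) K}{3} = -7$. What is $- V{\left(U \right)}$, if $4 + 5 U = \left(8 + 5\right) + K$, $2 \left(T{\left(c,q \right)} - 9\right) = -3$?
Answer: $- \frac{250}{3} \approx -83.333$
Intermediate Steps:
$K = 21$ ($K = \left(-3\right) \left(-7\right) = 21$)
$N{\left(l \right)} = \frac{5}{l} + \frac{l}{4}$ ($N{\left(l \right)} = \frac{5}{l} + l \frac{1}{4} = \frac{5}{l} + \frac{l}{4}$)
$T{\left(c,q \right)} = \frac{15}{2}$ ($T{\left(c,q \right)} = 9 + \frac{1}{2} \left(-3\right) = 9 - \frac{3}{2} = \frac{15}{2}$)
$U = 6$ ($U = - \frac{4}{5} + \frac{\left(8 + 5\right) + 21}{5} = - \frac{4}{5} + \frac{13 + 21}{5} = - \frac{4}{5} + \frac{1}{5} \cdot 34 = - \frac{4}{5} + \frac{34}{5} = 6$)
$V{\left(h \right)} = h^{2} + \frac{5}{h} + \frac{31 h}{4}$ ($V{\left(h \right)} = \left(h^{2} + \frac{15 h}{2}\right) + \left(\frac{5}{h} + \frac{h}{4}\right) = h^{2} + \frac{5}{h} + \frac{31 h}{4}$)
$- V{\left(U \right)} = - (6^{2} + \frac{5}{6} + \frac{31}{4} \cdot 6) = - (36 + 5 \cdot \frac{1}{6} + \frac{93}{2}) = - (36 + \frac{5}{6} + \frac{93}{2}) = \left(-1\right) \frac{250}{3} = - \frac{250}{3}$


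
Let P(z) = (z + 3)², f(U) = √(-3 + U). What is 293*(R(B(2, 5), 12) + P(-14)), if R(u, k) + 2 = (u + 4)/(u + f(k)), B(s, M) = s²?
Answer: 246413/7 ≈ 35202.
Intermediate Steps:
P(z) = (3 + z)²
R(u, k) = -2 + (4 + u)/(u + √(-3 + k)) (R(u, k) = -2 + (u + 4)/(u + √(-3 + k)) = -2 + (4 + u)/(u + √(-3 + k)))
293*(R(B(2, 5), 12) + P(-14)) = 293*((4 - 1*2² - 2*√(-3 + 12))/(2² + √(-3 + 12)) + (3 - 14)²) = 293*((4 - 1*4 - 2*√9)/(4 + √9) + (-11)²) = 293*((4 - 4 - 2*3)/(4 + 3) + 121) = 293*((4 - 4 - 6)/7 + 121) = 293*((⅐)*(-6) + 121) = 293*(-6/7 + 121) = 293*(841/7) = 246413/7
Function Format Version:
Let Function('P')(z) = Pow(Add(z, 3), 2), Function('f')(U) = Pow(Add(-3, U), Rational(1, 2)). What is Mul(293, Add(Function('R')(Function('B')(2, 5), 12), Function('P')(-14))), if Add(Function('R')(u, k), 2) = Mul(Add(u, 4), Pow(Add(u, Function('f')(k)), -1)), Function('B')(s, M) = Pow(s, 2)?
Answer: Rational(246413, 7) ≈ 35202.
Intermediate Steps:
Function('P')(z) = Pow(Add(3, z), 2)
Function('R')(u, k) = Add(-2, Mul(Pow(Add(u, Pow(Add(-3, k), Rational(1, 2))), -1), Add(4, u))) (Function('R')(u, k) = Add(-2, Mul(Add(u, 4), Pow(Add(u, Pow(Add(-3, k), Rational(1, 2))), -1))) = Add(-2, Mul(Add(4, u), Pow(Add(u, Pow(Add(-3, k), Rational(1, 2))), -1))) = Add(-2, Mul(Pow(Add(u, Pow(Add(-3, k), Rational(1, 2))), -1), Add(4, u))))
Mul(293, Add(Function('R')(Function('B')(2, 5), 12), Function('P')(-14))) = Mul(293, Add(Mul(Pow(Add(Pow(2, 2), Pow(Add(-3, 12), Rational(1, 2))), -1), Add(4, Mul(-1, Pow(2, 2)), Mul(-2, Pow(Add(-3, 12), Rational(1, 2))))), Pow(Add(3, -14), 2))) = Mul(293, Add(Mul(Pow(Add(4, Pow(9, Rational(1, 2))), -1), Add(4, Mul(-1, 4), Mul(-2, Pow(9, Rational(1, 2))))), Pow(-11, 2))) = Mul(293, Add(Mul(Pow(Add(4, 3), -1), Add(4, -4, Mul(-2, 3))), 121)) = Mul(293, Add(Mul(Pow(7, -1), Add(4, -4, -6)), 121)) = Mul(293, Add(Mul(Rational(1, 7), -6), 121)) = Mul(293, Add(Rational(-6, 7), 121)) = Mul(293, Rational(841, 7)) = Rational(246413, 7)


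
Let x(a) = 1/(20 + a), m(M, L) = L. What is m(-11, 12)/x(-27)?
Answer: -84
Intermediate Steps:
m(-11, 12)/x(-27) = 12/(1/(20 - 27)) = 12/(1/(-7)) = 12/(-⅐) = 12*(-7) = -84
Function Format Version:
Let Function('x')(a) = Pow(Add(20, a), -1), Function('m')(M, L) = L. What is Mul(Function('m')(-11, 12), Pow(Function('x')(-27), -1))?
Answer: -84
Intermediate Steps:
Mul(Function('m')(-11, 12), Pow(Function('x')(-27), -1)) = Mul(12, Pow(Pow(Add(20, -27), -1), -1)) = Mul(12, Pow(Pow(-7, -1), -1)) = Mul(12, Pow(Rational(-1, 7), -1)) = Mul(12, -7) = -84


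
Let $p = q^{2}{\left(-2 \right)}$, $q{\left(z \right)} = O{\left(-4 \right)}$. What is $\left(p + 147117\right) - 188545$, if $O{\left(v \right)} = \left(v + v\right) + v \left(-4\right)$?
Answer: $-41364$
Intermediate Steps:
$O{\left(v \right)} = - 2 v$ ($O{\left(v \right)} = 2 v - 4 v = - 2 v$)
$q{\left(z \right)} = 8$ ($q{\left(z \right)} = \left(-2\right) \left(-4\right) = 8$)
$p = 64$ ($p = 8^{2} = 64$)
$\left(p + 147117\right) - 188545 = \left(64 + 147117\right) - 188545 = 147181 - 188545 = -41364$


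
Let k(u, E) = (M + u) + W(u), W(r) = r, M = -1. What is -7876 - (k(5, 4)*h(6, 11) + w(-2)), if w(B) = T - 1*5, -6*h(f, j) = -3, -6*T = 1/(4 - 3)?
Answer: -23626/3 ≈ -7875.3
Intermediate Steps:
T = -⅙ (T = -1/(6*(4 - 3)) = -⅙/1 = -⅙*1 = -⅙ ≈ -0.16667)
h(f, j) = ½ (h(f, j) = -⅙*(-3) = ½)
w(B) = -31/6 (w(B) = -⅙ - 1*5 = -⅙ - 5 = -31/6)
k(u, E) = -1 + 2*u (k(u, E) = (-1 + u) + u = -1 + 2*u)
-7876 - (k(5, 4)*h(6, 11) + w(-2)) = -7876 - ((-1 + 2*5)*(½) - 31/6) = -7876 - ((-1 + 10)*(½) - 31/6) = -7876 - (9*(½) - 31/6) = -7876 - (9/2 - 31/6) = -7876 - 1*(-⅔) = -7876 + ⅔ = -23626/3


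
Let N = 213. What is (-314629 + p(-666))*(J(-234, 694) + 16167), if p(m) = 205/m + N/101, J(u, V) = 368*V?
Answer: -5747196782287999/67266 ≈ -8.5440e+10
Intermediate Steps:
p(m) = 213/101 + 205/m (p(m) = 205/m + 213/101 = 213/101 + 205/m)
(-314629 + p(-666))*(J(-234, 694) + 16167) = (-314629 + (213/101 + 205/(-666)))*(368*694 + 16167) = (-314629 + (213/101 + 205*(-1/666)))*(255392 + 16167) = (-314629 + (213/101 - 205/666))*271559 = (-314629 + 121153/67266)*271559 = -21163713161/67266*271559 = -5747196782287999/67266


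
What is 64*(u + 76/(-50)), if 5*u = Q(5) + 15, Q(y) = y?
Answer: 3968/25 ≈ 158.72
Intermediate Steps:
u = 4 (u = (5 + 15)/5 = (⅕)*20 = 4)
64*(u + 76/(-50)) = 64*(4 + 76/(-50)) = 64*(4 + 76*(-1/50)) = 64*(4 - 38/25) = 64*(62/25) = 3968/25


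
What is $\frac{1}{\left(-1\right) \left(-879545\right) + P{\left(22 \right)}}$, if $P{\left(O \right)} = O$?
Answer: $\frac{1}{879567} \approx 1.1369 \cdot 10^{-6}$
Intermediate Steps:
$\frac{1}{\left(-1\right) \left(-879545\right) + P{\left(22 \right)}} = \frac{1}{\left(-1\right) \left(-879545\right) + 22} = \frac{1}{879545 + 22} = \frac{1}{879567}$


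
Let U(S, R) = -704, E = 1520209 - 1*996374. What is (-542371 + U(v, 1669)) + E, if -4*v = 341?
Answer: -19240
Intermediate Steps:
v = -341/4 (v = -¼*341 = -341/4 ≈ -85.250)
E = 523835 (E = 1520209 - 996374 = 523835)
(-542371 + U(v, 1669)) + E = (-542371 - 704) + 523835 = -543075 + 523835 = -19240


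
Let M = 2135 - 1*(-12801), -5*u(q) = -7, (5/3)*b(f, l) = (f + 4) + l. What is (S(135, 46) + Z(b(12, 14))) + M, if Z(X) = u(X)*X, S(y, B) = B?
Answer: 75036/5 ≈ 15007.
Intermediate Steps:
b(f, l) = 12/5 + 3*f/5 + 3*l/5 (b(f, l) = 3*((f + 4) + l)/5 = 3*((4 + f) + l)/5 = 3*(4 + f + l)/5 = 12/5 + 3*f/5 + 3*l/5)
u(q) = 7/5 (u(q) = -⅕*(-7) = 7/5)
M = 14936 (M = 2135 + 12801 = 14936)
Z(X) = 7*X/5
(S(135, 46) + Z(b(12, 14))) + M = (46 + 7*(12/5 + (⅗)*12 + (⅗)*14)/5) + 14936 = (46 + 7*(12/5 + 36/5 + 42/5)/5) + 14936 = (46 + (7/5)*18) + 14936 = (46 + 126/5) + 14936 = 356/5 + 14936 = 75036/5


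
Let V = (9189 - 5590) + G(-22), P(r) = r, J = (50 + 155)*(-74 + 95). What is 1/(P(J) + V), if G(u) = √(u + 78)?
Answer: 988/7809145 - √14/31236580 ≈ 0.00012640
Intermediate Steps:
J = 4305 (J = 205*21 = 4305)
G(u) = √(78 + u)
V = 3599 + 2*√14 (V = (9189 - 5590) + √(78 - 22) = 3599 + √56 = 3599 + 2*√14 ≈ 3606.5)
1/(P(J) + V) = 1/(4305 + (3599 + 2*√14)) = 1/(7904 + 2*√14)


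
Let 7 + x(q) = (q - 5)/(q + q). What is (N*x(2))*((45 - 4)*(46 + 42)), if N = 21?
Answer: -587202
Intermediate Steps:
x(q) = -7 + (-5 + q)/(2*q) (x(q) = -7 + (q - 5)/(q + q) = -7 + (-5 + q)/((2*q)) = -7 + (-5 + q)*(1/(2*q)) = -7 + (-5 + q)/(2*q))
(N*x(2))*((45 - 4)*(46 + 42)) = (21*((½)*(-5 - 13*2)/2))*((45 - 4)*(46 + 42)) = (21*((½)*(½)*(-5 - 26)))*(41*88) = (21*((½)*(½)*(-31)))*3608 = (21*(-31/4))*3608 = -651/4*3608 = -587202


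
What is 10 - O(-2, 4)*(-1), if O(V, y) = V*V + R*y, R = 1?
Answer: 18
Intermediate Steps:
O(V, y) = y + V**2 (O(V, y) = V*V + 1*y = V**2 + y = y + V**2)
10 - O(-2, 4)*(-1) = 10 - (4 + (-2)**2)*(-1) = 10 - (4 + 4)*(-1) = 10 - 1*8*(-1) = 10 - 8*(-1) = 10 + 8 = 18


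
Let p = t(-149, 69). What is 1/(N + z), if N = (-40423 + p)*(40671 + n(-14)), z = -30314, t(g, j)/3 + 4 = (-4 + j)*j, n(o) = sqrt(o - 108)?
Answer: I/(2*(-548666947*I + 13490*sqrt(122))) ≈ -9.113e-10 + 2.4748e-13*I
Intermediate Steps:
n(o) = sqrt(-108 + o)
t(g, j) = -12 + 3*j*(-4 + j) (t(g, j) = -12 + 3*((-4 + j)*j) = -12 + 3*(j*(-4 + j)) = -12 + 3*j*(-4 + j))
p = 13443 (p = -12 - 12*69 + 3*69**2 = -12 - 828 + 3*4761 = -12 - 828 + 14283 = 13443)
N = -1097303580 - 26980*I*sqrt(122) (N = (-40423 + 13443)*(40671 + sqrt(-108 - 14)) = -26980*(40671 + sqrt(-122)) = -26980*(40671 + I*sqrt(122)) = -1097303580 - 26980*I*sqrt(122) ≈ -1.0973e+9 - 2.98e+5*I)
1/(N + z) = 1/((-1097303580 - 26980*I*sqrt(122)) - 30314) = 1/(-1097333894 - 26980*I*sqrt(122))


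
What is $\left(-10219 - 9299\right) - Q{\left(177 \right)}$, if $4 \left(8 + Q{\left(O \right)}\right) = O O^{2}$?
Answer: $- \frac{5623273}{4} \approx -1.4058 \cdot 10^{6}$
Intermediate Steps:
$Q{\left(O \right)} = -8 + \frac{O^{3}}{4}$ ($Q{\left(O \right)} = -8 + \frac{O O^{2}}{4} = -8 + \frac{O^{3}}{4}$)
$\left(-10219 - 9299\right) - Q{\left(177 \right)} = \left(-10219 - 9299\right) - \left(-8 + \frac{177^{3}}{4}\right) = \left(-10219 - 9299\right) - \left(-8 + \frac{1}{4} \cdot 5545233\right) = -19518 - \left(-8 + \frac{5545233}{4}\right) = -19518 - \frac{5545201}{4} = - \frac{5623273}{4}$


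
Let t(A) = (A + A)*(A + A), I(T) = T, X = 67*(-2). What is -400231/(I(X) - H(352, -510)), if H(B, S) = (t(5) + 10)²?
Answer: 400231/12234 ≈ 32.715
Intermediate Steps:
X = -134
t(A) = 4*A² (t(A) = (2*A)*(2*A) = 4*A²)
H(B, S) = 12100 (H(B, S) = (4*5² + 10)² = (4*25 + 10)² = (100 + 10)² = 110² = 12100)
-400231/(I(X) - H(352, -510)) = -400231/(-134 - 1*12100) = -400231/(-134 - 12100) = -400231/(-12234) = -400231*(-1/12234) = 400231/12234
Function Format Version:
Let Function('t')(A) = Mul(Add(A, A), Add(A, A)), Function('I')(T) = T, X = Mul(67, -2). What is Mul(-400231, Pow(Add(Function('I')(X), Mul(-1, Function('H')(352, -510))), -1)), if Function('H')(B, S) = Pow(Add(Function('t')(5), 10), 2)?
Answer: Rational(400231, 12234) ≈ 32.715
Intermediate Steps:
X = -134
Function('t')(A) = Mul(4, Pow(A, 2)) (Function('t')(A) = Mul(Mul(2, A), Mul(2, A)) = Mul(4, Pow(A, 2)))
Function('H')(B, S) = 12100 (Function('H')(B, S) = Pow(Add(Mul(4, Pow(5, 2)), 10), 2) = Pow(Add(Mul(4, 25), 10), 2) = Pow(Add(100, 10), 2) = Pow(110, 2) = 12100)
Mul(-400231, Pow(Add(Function('I')(X), Mul(-1, Function('H')(352, -510))), -1)) = Mul(-400231, Pow(Add(-134, Mul(-1, 12100)), -1)) = Mul(-400231, Pow(Add(-134, -12100), -1)) = Mul(-400231, Pow(-12234, -1)) = Mul(-400231, Rational(-1, 12234)) = Rational(400231, 12234)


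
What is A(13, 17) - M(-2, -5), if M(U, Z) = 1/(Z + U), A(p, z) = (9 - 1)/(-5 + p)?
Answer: 8/7 ≈ 1.1429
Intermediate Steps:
A(p, z) = 8/(-5 + p)
M(U, Z) = 1/(U + Z)
A(13, 17) - M(-2, -5) = 8/(-5 + 13) - 1/(-2 - 5) = 8/8 - 1/(-7) = 8*(⅛) - 1*(-⅐) = 1 + ⅐ = 8/7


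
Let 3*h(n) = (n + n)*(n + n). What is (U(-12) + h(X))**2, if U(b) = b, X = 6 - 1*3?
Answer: 0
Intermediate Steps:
X = 3 (X = 6 - 3 = 3)
h(n) = 4*n**2/3 (h(n) = ((n + n)*(n + n))/3 = ((2*n)*(2*n))/3 = (4*n**2)/3 = 4*n**2/3)
(U(-12) + h(X))**2 = (-12 + (4/3)*3**2)**2 = (-12 + (4/3)*9)**2 = (-12 + 12)**2 = 0**2 = 0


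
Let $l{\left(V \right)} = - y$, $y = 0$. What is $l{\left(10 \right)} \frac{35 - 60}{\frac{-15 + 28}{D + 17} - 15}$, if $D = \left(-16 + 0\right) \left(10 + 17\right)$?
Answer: $0$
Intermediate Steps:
$l{\left(V \right)} = 0$ ($l{\left(V \right)} = \left(-1\right) 0 = 0$)
$D = -432$ ($D = \left(-16\right) 27 = -432$)
$l{\left(10 \right)} \frac{35 - 60}{\frac{-15 + 28}{D + 17} - 15} = 0 \frac{35 - 60}{\frac{-15 + 28}{-432 + 17} - 15} = 0 \left(- \frac{25}{\frac{13}{-415} - 15}\right) = 0 \left(- \frac{25}{13 \left(- \frac{1}{415}\right) - 15}\right) = 0 \left(- \frac{25}{- \frac{13}{415} - 15}\right) = 0 \left(- \frac{25}{- \frac{6238}{415}}\right) = 0 \left(\left(-25\right) \left(- \frac{415}{6238}\right)\right) = 0 \cdot \frac{10375}{6238} = 0$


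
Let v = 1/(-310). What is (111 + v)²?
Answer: 1183979281/96100 ≈ 12320.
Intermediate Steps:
v = -1/310 ≈ -0.0032258
(111 + v)² = (111 - 1/310)² = (34409/310)² = 1183979281/96100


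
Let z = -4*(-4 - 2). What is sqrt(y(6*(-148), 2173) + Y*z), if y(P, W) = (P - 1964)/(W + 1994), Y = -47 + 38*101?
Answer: 2*sqrt(43884005347)/1389 ≈ 301.63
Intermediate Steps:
z = 24 (z = -4*(-6) = 24)
Y = 3791 (Y = -47 + 3838 = 3791)
y(P, W) = (-1964 + P)/(1994 + W)
sqrt(y(6*(-148), 2173) + Y*z) = sqrt((-1964 + 6*(-148))/(1994 + 2173) + 3791*24) = sqrt((-1964 - 888)/4167 + 90984) = sqrt((1/4167)*(-2852) + 90984) = sqrt(-2852/4167 + 90984) = sqrt(379127476/4167) = 2*sqrt(43884005347)/1389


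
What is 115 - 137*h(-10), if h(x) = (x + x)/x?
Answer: -159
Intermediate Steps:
h(x) = 2 (h(x) = (2*x)/x = 2)
115 - 137*h(-10) = 115 - 137*2 = 115 - 274 = -159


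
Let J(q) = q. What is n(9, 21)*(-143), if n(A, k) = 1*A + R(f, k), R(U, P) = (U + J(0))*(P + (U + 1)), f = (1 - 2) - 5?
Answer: 12441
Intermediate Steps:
f = -6 (f = -1 - 5 = -6)
R(U, P) = U*(1 + P + U) (R(U, P) = (U + 0)*(P + (U + 1)) = U*(P + (1 + U)) = U*(1 + P + U))
n(A, k) = 30 + A - 6*k (n(A, k) = 1*A - 6*(1 + k - 6) = A - 6*(-5 + k) = A + (30 - 6*k) = 30 + A - 6*k)
n(9, 21)*(-143) = (30 + 9 - 6*21)*(-143) = (30 + 9 - 126)*(-143) = -87*(-143) = 12441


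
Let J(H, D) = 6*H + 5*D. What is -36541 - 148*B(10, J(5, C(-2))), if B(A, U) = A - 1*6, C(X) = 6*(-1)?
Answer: -37133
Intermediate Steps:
C(X) = -6
J(H, D) = 5*D + 6*H
B(A, U) = -6 + A (B(A, U) = A - 6 = -6 + A)
-36541 - 148*B(10, J(5, C(-2))) = -36541 - 148*(-6 + 10) = -36541 - 148*4 = -36541 - 592 = -37133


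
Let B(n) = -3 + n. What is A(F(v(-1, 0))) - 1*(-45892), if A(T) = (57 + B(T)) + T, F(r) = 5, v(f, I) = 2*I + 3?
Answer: 45956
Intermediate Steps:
v(f, I) = 3 + 2*I
A(T) = 54 + 2*T (A(T) = (57 + (-3 + T)) + T = (54 + T) + T = 54 + 2*T)
A(F(v(-1, 0))) - 1*(-45892) = (54 + 2*5) - 1*(-45892) = (54 + 10) + 45892 = 64 + 45892 = 45956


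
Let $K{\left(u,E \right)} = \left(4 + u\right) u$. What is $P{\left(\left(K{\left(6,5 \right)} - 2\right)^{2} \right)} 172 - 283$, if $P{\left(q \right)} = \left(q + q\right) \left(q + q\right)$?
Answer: $7785748965$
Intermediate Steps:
$K{\left(u,E \right)} = u \left(4 + u\right)$
$P{\left(q \right)} = 4 q^{2}$ ($P{\left(q \right)} = 2 q 2 q = 4 q^{2}$)
$P{\left(\left(K{\left(6,5 \right)} - 2\right)^{2} \right)} 172 - 283 = 4 \left(\left(6 \left(4 + 6\right) - 2\right)^{2}\right)^{2} \cdot 172 - 283 = 4 \left(\left(6 \cdot 10 - 2\right)^{2}\right)^{2} \cdot 172 - 283 = 4 \left(\left(60 - 2\right)^{2}\right)^{2} \cdot 172 - 283 = 4 \left(58^{2}\right)^{2} \cdot 172 - 283 = 4 \cdot 3364^{2} \cdot 172 - 283 = 4 \cdot 11316496 \cdot 172 - 283 = 45265984 \cdot 172 - 283 = 7785749248 - 283 = 7785748965$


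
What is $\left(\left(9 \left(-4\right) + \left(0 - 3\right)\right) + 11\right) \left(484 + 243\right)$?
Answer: $-20356$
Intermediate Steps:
$\left(\left(9 \left(-4\right) + \left(0 - 3\right)\right) + 11\right) \left(484 + 243\right) = \left(\left(-36 - 3\right) + 11\right) 727 = \left(-39 + 11\right) 727 = \left(-28\right) 727 = -20356$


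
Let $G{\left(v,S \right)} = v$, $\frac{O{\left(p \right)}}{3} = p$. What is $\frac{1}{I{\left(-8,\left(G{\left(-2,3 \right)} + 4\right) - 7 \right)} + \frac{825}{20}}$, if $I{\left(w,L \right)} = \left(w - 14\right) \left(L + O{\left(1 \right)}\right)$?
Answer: $\frac{4}{341} \approx 0.01173$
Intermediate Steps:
$O{\left(p \right)} = 3 p$
$I{\left(w,L \right)} = \left(-14 + w\right) \left(3 + L\right)$ ($I{\left(w,L \right)} = \left(w - 14\right) \left(L + 3 \cdot 1\right) = \left(-14 + w\right) \left(L + 3\right) = \left(-14 + w\right) \left(3 + L\right)$)
$\frac{1}{I{\left(-8,\left(G{\left(-2,3 \right)} + 4\right) - 7 \right)} + \frac{825}{20}} = \frac{1}{\left(-42 - 14 \left(\left(-2 + 4\right) - 7\right) + 3 \left(-8\right) + \left(\left(-2 + 4\right) - 7\right) \left(-8\right)\right) + \frac{825}{20}} = \frac{1}{\left(-42 - 14 \left(2 - 7\right) - 24 + \left(2 - 7\right) \left(-8\right)\right) + 825 \cdot \frac{1}{20}} = \frac{1}{\left(-42 - -70 - 24 - -40\right) + \frac{165}{4}} = \frac{1}{\left(-42 + 70 - 24 + 40\right) + \frac{165}{4}} = \frac{1}{44 + \frac{165}{4}} = \frac{1}{\frac{341}{4}} = \frac{4}{341}$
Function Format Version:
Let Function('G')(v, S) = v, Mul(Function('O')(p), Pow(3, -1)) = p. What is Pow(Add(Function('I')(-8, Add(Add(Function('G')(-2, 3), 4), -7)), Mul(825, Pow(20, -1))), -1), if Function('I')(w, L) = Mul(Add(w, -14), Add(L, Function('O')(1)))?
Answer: Rational(4, 341) ≈ 0.011730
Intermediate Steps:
Function('O')(p) = Mul(3, p)
Function('I')(w, L) = Mul(Add(-14, w), Add(3, L)) (Function('I')(w, L) = Mul(Add(w, -14), Add(L, Mul(3, 1))) = Mul(Add(-14, w), Add(L, 3)) = Mul(Add(-14, w), Add(3, L)))
Pow(Add(Function('I')(-8, Add(Add(Function('G')(-2, 3), 4), -7)), Mul(825, Pow(20, -1))), -1) = Pow(Add(Add(-42, Mul(-14, Add(Add(-2, 4), -7)), Mul(3, -8), Mul(Add(Add(-2, 4), -7), -8)), Mul(825, Pow(20, -1))), -1) = Pow(Add(Add(-42, Mul(-14, Add(2, -7)), -24, Mul(Add(2, -7), -8)), Mul(825, Rational(1, 20))), -1) = Pow(Add(Add(-42, Mul(-14, -5), -24, Mul(-5, -8)), Rational(165, 4)), -1) = Pow(Add(Add(-42, 70, -24, 40), Rational(165, 4)), -1) = Pow(Add(44, Rational(165, 4)), -1) = Pow(Rational(341, 4), -1) = Rational(4, 341)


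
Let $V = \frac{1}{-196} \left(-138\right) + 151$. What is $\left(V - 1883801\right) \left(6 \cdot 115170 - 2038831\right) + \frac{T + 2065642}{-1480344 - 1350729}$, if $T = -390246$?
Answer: $\frac{2053582088119550995}{808878} \approx 2.5388 \cdot 10^{12}$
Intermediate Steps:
$V = \frac{14867}{98}$ ($V = \left(- \frac{1}{196}\right) \left(-138\right) + 151 = \frac{69}{98} + 151 = \frac{14867}{98} \approx 151.7$)
$\left(V - 1883801\right) \left(6 \cdot 115170 - 2038831\right) + \frac{T + 2065642}{-1480344 - 1350729} = \left(\frac{14867}{98} - 1883801\right) \left(6 \cdot 115170 - 2038831\right) + \frac{-390246 + 2065642}{-1480344 - 1350729} = - \frac{184597631 \left(691020 - 2038831\right)}{98} + \frac{1675396}{-2831073} = \left(- \frac{184597631}{98}\right) \left(-1347811\right) + 1675396 \left(- \frac{1}{2831073}\right) = \frac{248802717635741}{98} - \frac{1675396}{2831073} = \frac{2053582088119550995}{808878}$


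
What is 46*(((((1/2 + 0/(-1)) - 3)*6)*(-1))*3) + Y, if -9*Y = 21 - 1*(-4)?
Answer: 18605/9 ≈ 2067.2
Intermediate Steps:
Y = -25/9 (Y = -(21 - 1*(-4))/9 = -(21 + 4)/9 = -⅑*25 = -25/9 ≈ -2.7778)
46*(((((1/2 + 0/(-1)) - 3)*6)*(-1))*3) + Y = 46*(((((1/2 + 0/(-1)) - 3)*6)*(-1))*3) - 25/9 = 46*(((((1*(½) + 0*(-1)) - 3)*6)*(-1))*3) - 25/9 = 46*(((((½ + 0) - 3)*6)*(-1))*3) - 25/9 = 46*((((½ - 3)*6)*(-1))*3) - 25/9 = 46*((-5/2*6*(-1))*3) - 25/9 = 46*(-15*(-1)*3) - 25/9 = 46*(15*3) - 25/9 = 46*45 - 25/9 = 2070 - 25/9 = 18605/9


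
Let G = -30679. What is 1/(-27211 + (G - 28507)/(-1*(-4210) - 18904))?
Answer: -7347/199889624 ≈ -3.6755e-5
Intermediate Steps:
1/(-27211 + (G - 28507)/(-1*(-4210) - 18904)) = 1/(-27211 + (-30679 - 28507)/(-1*(-4210) - 18904)) = 1/(-27211 - 59186/(4210 - 18904)) = 1/(-27211 - 59186/(-14694)) = 1/(-27211 - 59186*(-1/14694)) = 1/(-27211 + 29593/7347) = 1/(-199889624/7347) = -7347/199889624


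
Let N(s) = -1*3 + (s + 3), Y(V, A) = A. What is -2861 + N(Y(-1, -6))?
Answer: -2867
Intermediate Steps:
N(s) = s (N(s) = -3 + (3 + s) = s)
-2861 + N(Y(-1, -6)) = -2861 - 6 = -2867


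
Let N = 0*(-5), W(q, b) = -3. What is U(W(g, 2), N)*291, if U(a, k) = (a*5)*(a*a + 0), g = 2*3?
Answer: -39285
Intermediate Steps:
g = 6
N = 0
U(a, k) = 5*a**3 (U(a, k) = (5*a)*(a**2 + 0) = (5*a)*a**2 = 5*a**3)
U(W(g, 2), N)*291 = (5*(-3)**3)*291 = (5*(-27))*291 = -135*291 = -39285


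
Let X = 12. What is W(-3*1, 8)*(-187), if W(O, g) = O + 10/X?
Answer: 2431/6 ≈ 405.17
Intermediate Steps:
W(O, g) = ⅚ + O (W(O, g) = O + 10/12 = O + 10*(1/12) = O + ⅚ = ⅚ + O)
W(-3*1, 8)*(-187) = (⅚ - 3*1)*(-187) = (⅚ - 3)*(-187) = -13/6*(-187) = 2431/6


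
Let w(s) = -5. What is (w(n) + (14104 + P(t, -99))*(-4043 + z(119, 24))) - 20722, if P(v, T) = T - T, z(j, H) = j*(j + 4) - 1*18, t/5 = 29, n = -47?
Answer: 149143177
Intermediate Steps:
t = 145 (t = 5*29 = 145)
z(j, H) = -18 + j*(4 + j) (z(j, H) = j*(4 + j) - 18 = -18 + j*(4 + j))
P(v, T) = 0
(w(n) + (14104 + P(t, -99))*(-4043 + z(119, 24))) - 20722 = (-5 + (14104 + 0)*(-4043 + (-18 + 119**2 + 4*119))) - 20722 = (-5 + 14104*(-4043 + (-18 + 14161 + 476))) - 20722 = (-5 + 14104*(-4043 + 14619)) - 20722 = (-5 + 14104*10576) - 20722 = (-5 + 149163904) - 20722 = 149163899 - 20722 = 149143177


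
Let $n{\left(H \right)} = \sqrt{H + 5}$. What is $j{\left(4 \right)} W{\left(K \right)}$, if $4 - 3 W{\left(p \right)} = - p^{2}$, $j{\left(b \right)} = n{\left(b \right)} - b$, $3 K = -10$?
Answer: $- \frac{136}{27} \approx -5.037$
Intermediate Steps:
$K = - \frac{10}{3}$ ($K = \frac{1}{3} \left(-10\right) = - \frac{10}{3} \approx -3.3333$)
$n{\left(H \right)} = \sqrt{5 + H}$
$j{\left(b \right)} = \sqrt{5 + b} - b$
$W{\left(p \right)} = \frac{4}{3} + \frac{p^{2}}{3}$ ($W{\left(p \right)} = \frac{4}{3} - \frac{\left(-1\right) p^{2}}{3} = \frac{4}{3} + \frac{p^{2}}{3}$)
$j{\left(4 \right)} W{\left(K \right)} = \left(\sqrt{5 + 4} - 4\right) \left(\frac{4}{3} + \frac{\left(- \frac{10}{3}\right)^{2}}{3}\right) = \left(\sqrt{9} - 4\right) \left(\frac{4}{3} + \frac{1}{3} \cdot \frac{100}{9}\right) = \left(3 - 4\right) \left(\frac{4}{3} + \frac{100}{27}\right) = \left(-1\right) \frac{136}{27} = - \frac{136}{27}$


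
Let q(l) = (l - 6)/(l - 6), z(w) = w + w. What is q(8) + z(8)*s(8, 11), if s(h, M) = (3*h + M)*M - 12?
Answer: 5969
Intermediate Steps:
s(h, M) = -12 + M*(M + 3*h) (s(h, M) = (M + 3*h)*M - 12 = M*(M + 3*h) - 12 = -12 + M*(M + 3*h))
z(w) = 2*w
q(l) = 1 (q(l) = (-6 + l)/(-6 + l) = 1)
q(8) + z(8)*s(8, 11) = 1 + (2*8)*(-12 + 11**2 + 3*11*8) = 1 + 16*(-12 + 121 + 264) = 1 + 16*373 = 1 + 5968 = 5969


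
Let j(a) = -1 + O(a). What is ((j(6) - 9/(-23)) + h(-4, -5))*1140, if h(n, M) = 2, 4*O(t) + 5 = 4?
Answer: 29925/23 ≈ 1301.1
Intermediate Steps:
O(t) = -¼ (O(t) = -5/4 + (¼)*4 = -5/4 + 1 = -¼)
j(a) = -5/4 (j(a) = -1 - ¼ = -5/4)
((j(6) - 9/(-23)) + h(-4, -5))*1140 = ((-5/4 - 9/(-23)) + 2)*1140 = ((-5/4 - 9*(-1/23)) + 2)*1140 = ((-5/4 + 9/23) + 2)*1140 = (-79/92 + 2)*1140 = (105/92)*1140 = 29925/23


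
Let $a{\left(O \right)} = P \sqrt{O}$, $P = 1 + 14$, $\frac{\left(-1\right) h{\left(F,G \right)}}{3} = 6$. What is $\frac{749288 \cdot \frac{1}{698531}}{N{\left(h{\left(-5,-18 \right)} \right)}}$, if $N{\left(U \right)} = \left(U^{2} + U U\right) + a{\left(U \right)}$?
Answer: $\frac{2997152}{1828055627} - \frac{1873220 i \sqrt{2}}{16452500643} \approx 0.0016395 - 0.00016102 i$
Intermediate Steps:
$h{\left(F,G \right)} = -18$ ($h{\left(F,G \right)} = \left(-3\right) 6 = -18$)
$P = 15$
$a{\left(O \right)} = 15 \sqrt{O}$
$N{\left(U \right)} = 2 U^{2} + 15 \sqrt{U}$ ($N{\left(U \right)} = \left(U^{2} + U U\right) + 15 \sqrt{U} = \left(U^{2} + U^{2}\right) + 15 \sqrt{U} = 2 U^{2} + 15 \sqrt{U}$)
$\frac{749288 \cdot \frac{1}{698531}}{N{\left(h{\left(-5,-18 \right)} \right)}} = \frac{749288 \cdot \frac{1}{698531}}{2 \left(-18\right)^{2} + 15 \sqrt{-18}} = \frac{749288 \cdot \frac{1}{698531}}{2 \cdot 324 + 15 \cdot 3 i \sqrt{2}} = \frac{749288}{698531 \left(648 + 45 i \sqrt{2}\right)}$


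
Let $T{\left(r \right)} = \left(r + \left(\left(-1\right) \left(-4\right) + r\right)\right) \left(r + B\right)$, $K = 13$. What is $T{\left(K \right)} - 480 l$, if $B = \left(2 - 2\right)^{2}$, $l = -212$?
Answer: $102150$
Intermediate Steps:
$B = 0$ ($B = 0^{2} = 0$)
$T{\left(r \right)} = r \left(4 + 2 r\right)$ ($T{\left(r \right)} = \left(r + \left(\left(-1\right) \left(-4\right) + r\right)\right) \left(r + 0\right) = \left(r + \left(4 + r\right)\right) r = \left(4 + 2 r\right) r = r \left(4 + 2 r\right)$)
$T{\left(K \right)} - 480 l = 2 \cdot 13 \left(2 + 13\right) - -101760 = 2 \cdot 13 \cdot 15 + 101760 = 390 + 101760 = 102150$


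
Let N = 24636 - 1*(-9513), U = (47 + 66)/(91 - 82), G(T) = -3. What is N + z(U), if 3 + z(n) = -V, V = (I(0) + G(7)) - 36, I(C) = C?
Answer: 34185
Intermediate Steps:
V = -39 (V = (0 - 3) - 36 = -3 - 36 = -39)
U = 113/9 ≈ 12.556
z(n) = 36 (z(n) = -3 - 1*(-39) = -3 + 39 = 36)
N = 34149 (N = 24636 + 9513 = 34149)
N + z(U) = 34149 + 36 = 34185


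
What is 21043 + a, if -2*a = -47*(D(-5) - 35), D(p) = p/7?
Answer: 141426/7 ≈ 20204.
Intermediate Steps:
D(p) = p/7 (D(p) = p*(⅐) = p/7)
a = -5875/7 (a = -(-47)*((⅐)*(-5) - 35)/2 = -(-47)*(-5/7 - 35)/2 = -(-47)*(-250)/(2*7) = -½*11750/7 = -5875/7 ≈ -839.29)
21043 + a = 21043 - 5875/7 = 141426/7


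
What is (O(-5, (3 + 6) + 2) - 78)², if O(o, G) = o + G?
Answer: 5184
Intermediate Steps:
O(o, G) = G + o
(O(-5, (3 + 6) + 2) - 78)² = ((((3 + 6) + 2) - 5) - 78)² = (((9 + 2) - 5) - 78)² = ((11 - 5) - 78)² = (6 - 78)² = (-72)² = 5184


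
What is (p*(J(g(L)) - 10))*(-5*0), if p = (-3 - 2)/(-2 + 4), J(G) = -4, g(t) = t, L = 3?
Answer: 0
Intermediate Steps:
p = -5/2 ≈ -2.5000
(p*(J(g(L)) - 10))*(-5*0) = (-5*(-4 - 10)/2)*(-5*0) = -5/2*(-14)*0 = 35*0 = 0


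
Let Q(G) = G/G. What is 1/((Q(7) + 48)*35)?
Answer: 1/1715 ≈ 0.00058309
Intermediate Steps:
Q(G) = 1
1/((Q(7) + 48)*35) = 1/((1 + 48)*35) = 1/(49*35) = 1/1715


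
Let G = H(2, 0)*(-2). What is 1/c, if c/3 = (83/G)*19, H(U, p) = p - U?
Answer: 4/4731 ≈ 0.00084549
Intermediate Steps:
G = 4 (G = (0 - 1*2)*(-2) = (0 - 2)*(-2) = -2*(-2) = 4)
c = 4731/4 (c = 3*((83/4)*19) = 3*(1577/4) = 4731/4 ≈ 1182.8)
1/c = 1/(4731/4) = 4/4731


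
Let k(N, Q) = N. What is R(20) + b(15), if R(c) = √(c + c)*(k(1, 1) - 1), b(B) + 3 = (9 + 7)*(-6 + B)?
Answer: 141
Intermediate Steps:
b(B) = -99 + 16*B (b(B) = -3 + (9 + 7)*(-6 + B) = -3 + 16*(-6 + B) = -3 + (-96 + 16*B) = -99 + 16*B)
R(c) = 0 (R(c) = √(c + c)*(1 - 1) = √(2*c)*0 = (√2*√c)*0 = 0)
R(20) + b(15) = 0 + (-99 + 16*15) = 0 + (-99 + 240) = 0 + 141 = 141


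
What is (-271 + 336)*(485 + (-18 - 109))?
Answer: 23270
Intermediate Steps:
(-271 + 336)*(485 + (-18 - 109)) = 65*(485 - 127) = 65*358 = 23270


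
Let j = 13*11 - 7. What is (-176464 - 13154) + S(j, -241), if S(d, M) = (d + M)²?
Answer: -178593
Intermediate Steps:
j = 136 (j = 143 - 7 = 136)
S(d, M) = (M + d)²
(-176464 - 13154) + S(j, -241) = (-176464 - 13154) + (-241 + 136)² = -189618 + (-105)² = -189618 + 11025 = -178593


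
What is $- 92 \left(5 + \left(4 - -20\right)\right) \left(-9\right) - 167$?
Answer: $23845$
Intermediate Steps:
$- 92 \left(5 + \left(4 - -20\right)\right) \left(-9\right) - 167 = - 92 \left(5 + \left(4 + 20\right)\right) \left(-9\right) - 167 = - 92 \left(5 + 24\right) \left(-9\right) - 167 = - 92 \cdot 29 \left(-9\right) - 167 = \left(-92\right) \left(-261\right) - 167 = 24012 - 167 = 23845$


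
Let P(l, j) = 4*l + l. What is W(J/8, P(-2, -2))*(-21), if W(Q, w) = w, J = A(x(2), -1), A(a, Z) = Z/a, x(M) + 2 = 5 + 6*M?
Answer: 210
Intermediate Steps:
x(M) = 3 + 6*M (x(M) = -2 + (5 + 6*M) = 3 + 6*M)
J = -1/15 (J = -1/(3 + 6*2) = -1/(3 + 12) = -1/15 ≈ -0.066667)
P(l, j) = 5*l
W(J/8, P(-2, -2))*(-21) = (5*(-2))*(-21) = -10*(-21) = 210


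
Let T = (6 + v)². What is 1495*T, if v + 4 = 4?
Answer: 53820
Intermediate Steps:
v = 0 (v = -4 + 4 = 0)
T = 36 (T = (6 + 0)² = 6² = 36)
1495*T = 1495*36 = 53820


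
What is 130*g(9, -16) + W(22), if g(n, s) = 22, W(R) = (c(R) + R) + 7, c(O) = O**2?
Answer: 3373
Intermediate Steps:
W(R) = 7 + R + R**2 (W(R) = (R**2 + R) + 7 = (R + R**2) + 7 = 7 + R + R**2)
130*g(9, -16) + W(22) = 130*22 + (7 + 22 + 22**2) = 2860 + (7 + 22 + 484) = 2860 + 513 = 3373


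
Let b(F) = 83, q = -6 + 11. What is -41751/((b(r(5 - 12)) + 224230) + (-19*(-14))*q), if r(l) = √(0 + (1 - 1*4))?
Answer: -41751/225643 ≈ -0.18503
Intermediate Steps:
q = 5
r(l) = I*√3 (r(l) = √(0 + (1 - 4)) = √(0 - 3) = √(-3) = I*√3)
-41751/((b(r(5 - 12)) + 224230) + (-19*(-14))*q) = -41751/((83 + 224230) - 19*(-14)*5) = -41751/(224313 + 266*5) = -41751/(224313 + 1330) = -41751/225643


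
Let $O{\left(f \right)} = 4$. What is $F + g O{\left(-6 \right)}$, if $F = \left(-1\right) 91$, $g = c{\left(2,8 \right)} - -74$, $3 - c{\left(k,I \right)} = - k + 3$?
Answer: $213$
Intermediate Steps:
$c{\left(k,I \right)} = k$ ($c{\left(k,I \right)} = 3 - \left(- k + 3\right) = 3 - \left(3 - k\right) = 3 + \left(-3 + k\right) = k$)
$g = 76$ ($g = 2 - -74 = 2 + 74 = 76$)
$F = -91$
$F + g O{\left(-6 \right)} = -91 + 76 \cdot 4 = -91 + 304 = 213$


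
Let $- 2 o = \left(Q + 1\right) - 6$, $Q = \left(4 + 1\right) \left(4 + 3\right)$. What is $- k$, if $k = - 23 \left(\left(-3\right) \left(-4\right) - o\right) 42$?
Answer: $26082$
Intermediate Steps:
$Q = 35$ ($Q = 5 \cdot 7 = 35$)
$o = -15$ ($o = - \frac{\left(35 + 1\right) - 6}{2} = - \frac{36 - 6}{2} = \left(- \frac{1}{2}\right) 30 = -15$)
$k = -26082$ ($k = - 23 \left(\left(-3\right) \left(-4\right) - -15\right) 42 = - 23 \left(12 + 15\right) 42 = \left(-23\right) 27 \cdot 42 = \left(-621\right) 42 = -26082$)
$- k = \left(-1\right) \left(-26082\right) = 26082$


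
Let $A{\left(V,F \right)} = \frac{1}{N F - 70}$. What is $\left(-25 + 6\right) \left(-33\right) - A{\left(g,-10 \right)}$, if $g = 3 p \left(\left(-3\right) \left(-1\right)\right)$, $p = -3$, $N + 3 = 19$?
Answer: $\frac{144211}{230} \approx 627.0$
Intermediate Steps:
$N = 16$ ($N = -3 + 19 = 16$)
$g = -27$ ($g = 3 \left(- 3 \left(\left(-3\right) \left(-1\right)\right)\right) = 3 \left(\left(-3\right) 3\right) = 3 \left(-9\right) = -27$)
$A{\left(V,F \right)} = \frac{1}{-70 + 16 F}$ ($A{\left(V,F \right)} = \frac{1}{16 F - 70} = \frac{1}{-70 + 16 F}$)
$\left(-25 + 6\right) \left(-33\right) - A{\left(g,-10 \right)} = \left(-25 + 6\right) \left(-33\right) - \frac{1}{2 \left(-35 + 8 \left(-10\right)\right)} = \left(-19\right) \left(-33\right) - \frac{1}{2 \left(-35 - 80\right)} = 627 - \frac{1}{2 \left(-115\right)} = 627 - \frac{1}{2} \left(- \frac{1}{115}\right) = 627 - - \frac{1}{230} = 627 + \frac{1}{230} = \frac{144211}{230}$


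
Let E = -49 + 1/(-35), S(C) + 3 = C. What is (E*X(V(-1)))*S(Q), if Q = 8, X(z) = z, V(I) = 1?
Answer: -1716/7 ≈ -245.14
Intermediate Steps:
S(C) = -3 + C
E = -1716/35 (E = -49 - 1/35 = -1716/35 ≈ -49.029)
(E*X(V(-1)))*S(Q) = (-1716/35*1)*(-3 + 8) = -1716/35*5 = -1716/7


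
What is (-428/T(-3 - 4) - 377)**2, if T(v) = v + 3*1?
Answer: 72900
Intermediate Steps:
T(v) = 3 + v (T(v) = v + 3 = 3 + v)
(-428/T(-3 - 4) - 377)**2 = (-428/(3 + (-3 - 4)) - 377)**2 = (-428/(3 - 7) - 377)**2 = (-428/(-4) - 377)**2 = (-428*(-1/4) - 377)**2 = (107 - 377)**2 = (-270)**2 = 72900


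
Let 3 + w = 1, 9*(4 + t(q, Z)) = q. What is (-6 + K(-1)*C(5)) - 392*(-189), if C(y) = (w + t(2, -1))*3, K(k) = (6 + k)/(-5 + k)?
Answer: 666868/9 ≈ 74097.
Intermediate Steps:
K(k) = (6 + k)/(-5 + k)
t(q, Z) = -4 + q/9
w = -2 (w = -3 + 1 = -2)
C(y) = -52/3 (C(y) = (-2 + (-4 + (⅑)*2))*3 = (-2 + (-4 + 2/9))*3 = (-2 - 34/9)*3 = -52/9*3 = -52/3)
(-6 + K(-1)*C(5)) - 392*(-189) = (-6 + ((6 - 1)/(-5 - 1))*(-52/3)) - 392*(-189) = (-6 + (5/(-6))*(-52/3)) + 74088 = (-6 - ⅙*5*(-52/3)) + 74088 = (-6 - ⅚*(-52/3)) + 74088 = (-6 + 130/9) + 74088 = 76/9 + 74088 = 666868/9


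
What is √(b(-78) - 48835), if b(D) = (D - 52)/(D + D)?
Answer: I*√1758030/6 ≈ 220.98*I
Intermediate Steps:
b(D) = (-52 + D)/(2*D) (b(D) = (-52 + D)/((2*D)) = (-52 + D)*(1/(2*D)) = (-52 + D)/(2*D))
√(b(-78) - 48835) = √((½)*(-52 - 78)/(-78) - 48835) = √((½)*(-1/78)*(-130) - 48835) = √(⅚ - 48835) = √(-293005/6) = I*√1758030/6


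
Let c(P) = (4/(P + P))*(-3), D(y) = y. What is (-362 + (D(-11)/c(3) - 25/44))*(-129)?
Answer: 2026719/44 ≈ 46062.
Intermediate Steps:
c(P) = -6/P (c(P) = (4/(2*P))*(-3) = ((1/(2*P))*4)*(-3) = (2/P)*(-3) = -6/P)
(-362 + (D(-11)/c(3) - 25/44))*(-129) = (-362 + (-11/((-6/3)) - 25/44))*(-129) = (-362 + (-11/((-6*⅓)) - 25*1/44))*(-129) = (-362 + (-11/(-2) - 25/44))*(-129) = (-362 + (-11*(-½) - 25/44))*(-129) = (-362 + (11/2 - 25/44))*(-129) = (-362 + 217/44)*(-129) = -15711/44*(-129) = 2026719/44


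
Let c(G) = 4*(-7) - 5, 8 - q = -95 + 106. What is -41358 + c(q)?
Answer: -41391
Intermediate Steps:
q = -3 (q = 8 - (-95 + 106) = 8 - 1*11 = 8 - 11 = -3)
c(G) = -33 (c(G) = -28 - 5 = -33)
-41358 + c(q) = -41358 - 33 = -41391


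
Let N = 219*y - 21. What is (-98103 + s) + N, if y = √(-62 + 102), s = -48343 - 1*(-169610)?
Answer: 23143 + 438*√10 ≈ 24528.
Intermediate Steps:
s = 121267 (s = -48343 + 169610 = 121267)
y = 2*√10 (y = √40 = 2*√10 ≈ 6.3246)
N = -21 + 438*√10 (N = 219*(2*√10) - 21 = 438*√10 - 21 = -21 + 438*√10 ≈ 1364.1)
(-98103 + s) + N = (-98103 + 121267) + (-21 + 438*√10) = 23164 + (-21 + 438*√10) = 23143 + 438*√10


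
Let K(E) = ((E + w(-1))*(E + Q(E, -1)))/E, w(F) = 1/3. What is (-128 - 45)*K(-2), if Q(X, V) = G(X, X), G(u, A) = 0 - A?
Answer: 0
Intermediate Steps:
G(u, A) = -A
w(F) = ⅓
Q(X, V) = -X
K(E) = 0 (K(E) = ((E + ⅓)*(E - E))/E = ((⅓ + E)*0)/E = 0/E = 0)
(-128 - 45)*K(-2) = (-128 - 45)*0 = -173*0 = 0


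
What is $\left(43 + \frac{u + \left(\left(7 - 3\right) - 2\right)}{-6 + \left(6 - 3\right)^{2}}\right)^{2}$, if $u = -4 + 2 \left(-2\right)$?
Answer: $1681$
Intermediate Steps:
$u = -8$ ($u = -4 - 4 = -8$)
$\left(43 + \frac{u + \left(\left(7 - 3\right) - 2\right)}{-6 + \left(6 - 3\right)^{2}}\right)^{2} = \left(43 + \frac{-8 + \left(\left(7 - 3\right) - 2\right)}{-6 + \left(6 - 3\right)^{2}}\right)^{2} = \left(43 + \frac{-8 + \left(4 - 2\right)}{-6 + 3^{2}}\right)^{2} = \left(43 + \frac{-8 + 2}{-6 + 9}\right)^{2} = \left(43 - \frac{6}{3}\right)^{2} = \left(43 - 2\right)^{2} = 41^{2} = 1681$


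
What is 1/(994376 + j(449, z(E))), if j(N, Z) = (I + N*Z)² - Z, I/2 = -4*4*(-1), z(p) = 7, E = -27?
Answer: 1/11074994 ≈ 9.0293e-8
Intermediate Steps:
I = 32 (I = 2*(-4*4*(-1)) = 2*(-16*(-1)) = 2*16 = 32)
j(N, Z) = (32 + N*Z)² - Z
1/(994376 + j(449, z(E))) = 1/(994376 + ((32 + 449*7)² - 1*7)) = 1/(994376 + ((32 + 3143)² - 7)) = 1/(994376 + (3175² - 7)) = 1/(994376 + (10080625 - 7)) = 1/(994376 + 10080618) = 1/11074994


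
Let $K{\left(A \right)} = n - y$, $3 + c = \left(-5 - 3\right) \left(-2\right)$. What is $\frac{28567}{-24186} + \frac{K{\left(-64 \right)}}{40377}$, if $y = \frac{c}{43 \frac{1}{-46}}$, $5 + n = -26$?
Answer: $- \frac{16538705449}{13997333082} \approx -1.1816$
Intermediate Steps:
$c = 13$ ($c = -3 + \left(-5 - 3\right) \left(-2\right) = -3 - -16 = -3 + 16 = 13$)
$n = -31$ ($n = -5 - 26 = -31$)
$y = - \frac{598}{43}$ ($y = \frac{13}{43 \frac{1}{-46}} = \frac{13}{43 \left(- \frac{1}{46}\right)} = \frac{13}{- \frac{43}{46}} = 13 \left(- \frac{46}{43}\right) = - \frac{598}{43} \approx -13.907$)
$K{\left(A \right)} = - \frac{735}{43}$ ($K{\left(A \right)} = -31 - - \frac{598}{43} = -31 + \frac{598}{43} = - \frac{735}{43}$)
$\frac{28567}{-24186} + \frac{K{\left(-64 \right)}}{40377} = \frac{28567}{-24186} - \frac{735}{43 \cdot 40377} = 28567 \left(- \frac{1}{24186}\right) - \frac{245}{578737} = - \frac{28567}{24186} - \frac{245}{578737} = - \frac{16538705449}{13997333082}$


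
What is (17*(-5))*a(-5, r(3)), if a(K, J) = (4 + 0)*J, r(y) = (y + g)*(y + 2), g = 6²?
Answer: -66300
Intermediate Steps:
g = 36
r(y) = (2 + y)*(36 + y) (r(y) = (y + 36)*(y + 2) = (36 + y)*(2 + y) = (2 + y)*(36 + y))
a(K, J) = 4*J
(17*(-5))*a(-5, r(3)) = (17*(-5))*(4*(72 + 3² + 38*3)) = -340*(72 + 9 + 114) = -340*195 = -85*780 = -66300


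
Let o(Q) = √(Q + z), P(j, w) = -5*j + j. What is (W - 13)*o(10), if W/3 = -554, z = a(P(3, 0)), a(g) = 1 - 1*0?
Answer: -1675*√11 ≈ -5555.3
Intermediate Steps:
P(j, w) = -4*j
a(g) = 1 (a(g) = 1 + 0 = 1)
z = 1
W = -1662 (W = 3*(-554) = -1662)
o(Q) = √(1 + Q) (o(Q) = √(Q + 1) = √(1 + Q))
(W - 13)*o(10) = (-1662 - 13)*√(1 + 10) = -1675*√11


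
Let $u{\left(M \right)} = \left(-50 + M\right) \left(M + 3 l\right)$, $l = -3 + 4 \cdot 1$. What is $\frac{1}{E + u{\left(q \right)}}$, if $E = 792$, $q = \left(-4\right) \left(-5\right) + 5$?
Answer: $\frac{1}{92} \approx 0.01087$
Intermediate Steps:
$q = 25$ ($q = 20 + 5 = 25$)
$l = 1$ ($l = -3 + 4 = 1$)
$u{\left(M \right)} = \left(-50 + M\right) \left(3 + M\right)$ ($u{\left(M \right)} = \left(-50 + M\right) \left(M + 3 \cdot 1\right) = \left(-50 + M\right) \left(M + 3\right) = \left(-50 + M\right) \left(3 + M\right)$)
$\frac{1}{E + u{\left(q \right)}} = \frac{1}{792 - \left(1325 - 625\right)} = \frac{1}{792 - 700} = \frac{1}{92}$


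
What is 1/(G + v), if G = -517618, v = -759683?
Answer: -1/1277301 ≈ -7.8290e-7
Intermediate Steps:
1/(G + v) = 1/(-517618 - 759683) = 1/(-1277301) = -1/1277301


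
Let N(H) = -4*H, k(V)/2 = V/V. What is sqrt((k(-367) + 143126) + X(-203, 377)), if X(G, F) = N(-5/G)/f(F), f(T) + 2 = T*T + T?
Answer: sqrt(7486016942171206362)/7232078 ≈ 378.32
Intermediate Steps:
f(T) = -2 + T + T**2 (f(T) = -2 + (T*T + T) = -2 + (T**2 + T) = -2 + (T + T**2) = -2 + T + T**2)
k(V) = 2 (k(V) = 2*(V/V) = 2*1 = 2)
X(G, F) = 20/(G*(-2 + F + F**2)) (X(G, F) = (-(-20)/G)/(-2 + F + F**2) = (20/G)/(-2 + F + F**2) = 20/(G*(-2 + F + F**2)))
sqrt((k(-367) + 143126) + X(-203, 377)) = sqrt((2 + 143126) + 20/(-203*(-2 + 377 + 377**2))) = sqrt(143128 + 20*(-1/203)/(-2 + 377 + 142129)) = sqrt(143128 + 20*(-1/203)/142504) = sqrt(143128 + 20*(-1/203)*(1/142504)) = sqrt(143128 - 5/7232078) = sqrt(1035112859979/7232078) = sqrt(7486016942171206362)/7232078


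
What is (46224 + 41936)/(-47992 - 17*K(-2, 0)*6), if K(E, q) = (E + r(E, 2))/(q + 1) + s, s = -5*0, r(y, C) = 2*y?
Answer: -4408/2369 ≈ -1.8607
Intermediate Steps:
s = 0
K(E, q) = 3*E/(1 + q) (K(E, q) = (E + 2*E)/(q + 1) + 0 = (3*E)/(1 + q) + 0 = 3*E/(1 + q) + 0 = 3*E/(1 + q))
(46224 + 41936)/(-47992 - 17*K(-2, 0)*6) = (46224 + 41936)/(-47992 - 51*(-2)/(1 + 0)*6) = 88160/(-47992 - 51*(-2)/1*6) = 88160/(-47992 - 51*(-2)*6) = 88160/(-47992 - 17*(-6)*6) = 88160/(-47992 + 102*6) = 88160/(-47992 + 612) = 88160/(-47380) = 88160*(-1/47380) = -4408/2369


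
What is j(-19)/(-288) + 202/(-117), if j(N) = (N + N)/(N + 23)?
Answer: -1409/832 ≈ -1.6935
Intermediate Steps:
j(N) = 2*N/(23 + N) (j(N) = (2*N)/(23 + N) = 2*N/(23 + N))
j(-19)/(-288) + 202/(-117) = (2*(-19)/(23 - 19))/(-288) + 202/(-117) = (2*(-19)/4)*(-1/288) + 202*(-1/117) = (2*(-19)*(1/4))*(-1/288) - 202/117 = -19/2*(-1/288) - 202/117 = 19/576 - 202/117 = -1409/832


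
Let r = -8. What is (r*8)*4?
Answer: -256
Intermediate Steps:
(r*8)*4 = -8*8*4 = -64*4 = -256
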